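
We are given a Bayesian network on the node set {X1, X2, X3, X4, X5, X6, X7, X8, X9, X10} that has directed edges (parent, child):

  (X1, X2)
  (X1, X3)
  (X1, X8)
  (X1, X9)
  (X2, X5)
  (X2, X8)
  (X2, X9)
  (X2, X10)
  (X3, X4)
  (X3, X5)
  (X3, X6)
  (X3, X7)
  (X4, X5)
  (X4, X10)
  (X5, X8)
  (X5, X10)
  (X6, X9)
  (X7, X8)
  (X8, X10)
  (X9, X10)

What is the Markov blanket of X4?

{X2, X3, X5, X8, X9, X10}

X4's parents: X3.
X4's children: X5, X10.
For each child, the remaining parents (spouses of X4):
  parents(X5) \ {X4} = {X2, X3}.
  parents(X10) \ {X4} = {X2, X5, X8, X9}.
MB(X4) = {X2, X3, X5, X8, X9, X10}.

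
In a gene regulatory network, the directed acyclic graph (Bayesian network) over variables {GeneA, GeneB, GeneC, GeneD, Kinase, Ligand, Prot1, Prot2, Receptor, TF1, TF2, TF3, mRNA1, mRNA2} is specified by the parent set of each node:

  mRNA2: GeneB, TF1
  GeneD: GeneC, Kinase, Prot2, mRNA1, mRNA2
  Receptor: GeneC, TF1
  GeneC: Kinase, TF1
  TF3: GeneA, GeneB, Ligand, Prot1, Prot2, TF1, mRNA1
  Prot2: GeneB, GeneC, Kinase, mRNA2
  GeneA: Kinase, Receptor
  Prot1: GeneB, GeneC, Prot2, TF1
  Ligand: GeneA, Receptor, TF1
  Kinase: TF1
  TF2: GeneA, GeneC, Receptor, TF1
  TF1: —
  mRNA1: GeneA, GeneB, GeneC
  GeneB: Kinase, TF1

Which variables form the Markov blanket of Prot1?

{GeneA, GeneB, GeneC, Ligand, Prot2, TF1, TF3, mRNA1}

Prot1's children: TF3.
Prot1 has parents GeneB, GeneC, Prot2, TF1.
For each child, the remaining parents (spouses of Prot1):
  TF3: GeneA, GeneB, Ligand, Prot2, TF1, mRNA1
So the Markov blanket of Prot1 is {GeneA, GeneB, GeneC, Ligand, Prot2, TF1, TF3, mRNA1}.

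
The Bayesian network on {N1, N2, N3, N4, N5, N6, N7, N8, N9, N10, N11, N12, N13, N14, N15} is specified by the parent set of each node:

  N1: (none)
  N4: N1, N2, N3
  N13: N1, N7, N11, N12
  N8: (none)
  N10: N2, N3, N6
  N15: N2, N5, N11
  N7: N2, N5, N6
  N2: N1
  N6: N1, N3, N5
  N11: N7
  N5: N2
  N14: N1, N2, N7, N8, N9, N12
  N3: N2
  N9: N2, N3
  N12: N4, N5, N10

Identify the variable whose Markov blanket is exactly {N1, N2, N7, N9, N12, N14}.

The target node must have every member of {N1, N2, N7, N9, N12, N14} as a parent, child, or co-parent, and no others.
Parents of N8: none; children: N14; co-parents: N1, N2, N7, N9, N12.
These exactly cover the given set, so the node is N8.

N8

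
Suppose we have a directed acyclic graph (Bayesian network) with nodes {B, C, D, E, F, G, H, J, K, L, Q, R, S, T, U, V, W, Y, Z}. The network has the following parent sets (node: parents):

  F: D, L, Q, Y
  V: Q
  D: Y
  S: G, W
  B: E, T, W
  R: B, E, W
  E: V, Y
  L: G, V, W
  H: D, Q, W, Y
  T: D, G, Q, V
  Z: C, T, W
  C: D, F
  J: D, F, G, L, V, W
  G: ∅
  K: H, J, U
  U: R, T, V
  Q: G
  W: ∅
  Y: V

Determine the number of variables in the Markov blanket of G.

G's children: J, L, Q, S, T.
G has no parents.
Other parents of G's children:
  Q: —
  L: V, W
  T: D, Q, V
  S: W
  J: D, F, L, V, W
MB(G) = {D, F, J, L, Q, S, T, V, W}, which has 9 nodes.

9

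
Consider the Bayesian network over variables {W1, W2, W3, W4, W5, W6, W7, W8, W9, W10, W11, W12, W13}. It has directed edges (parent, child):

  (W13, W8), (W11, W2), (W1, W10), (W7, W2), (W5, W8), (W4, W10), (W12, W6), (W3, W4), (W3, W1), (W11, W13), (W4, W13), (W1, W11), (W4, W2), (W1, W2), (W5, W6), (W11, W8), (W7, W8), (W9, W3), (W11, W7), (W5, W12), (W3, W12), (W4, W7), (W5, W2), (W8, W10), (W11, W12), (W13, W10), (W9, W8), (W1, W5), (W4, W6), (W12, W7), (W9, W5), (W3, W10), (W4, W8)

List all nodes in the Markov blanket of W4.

{W1, W2, W3, W5, W6, W7, W8, W9, W10, W11, W12, W13}

Parents of W4: W3.
W4's children: W2, W6, W7, W8, W10, W13.
Other parents of W4's children:
  W7: W11, W12
  W13: W11
  W6: W5, W12
  W8: W5, W7, W9, W11, W13
  W2: W1, W5, W7, W11
  W10: W1, W3, W8, W13
So the Markov blanket of W4 is {W1, W2, W3, W5, W6, W7, W8, W9, W10, W11, W12, W13}.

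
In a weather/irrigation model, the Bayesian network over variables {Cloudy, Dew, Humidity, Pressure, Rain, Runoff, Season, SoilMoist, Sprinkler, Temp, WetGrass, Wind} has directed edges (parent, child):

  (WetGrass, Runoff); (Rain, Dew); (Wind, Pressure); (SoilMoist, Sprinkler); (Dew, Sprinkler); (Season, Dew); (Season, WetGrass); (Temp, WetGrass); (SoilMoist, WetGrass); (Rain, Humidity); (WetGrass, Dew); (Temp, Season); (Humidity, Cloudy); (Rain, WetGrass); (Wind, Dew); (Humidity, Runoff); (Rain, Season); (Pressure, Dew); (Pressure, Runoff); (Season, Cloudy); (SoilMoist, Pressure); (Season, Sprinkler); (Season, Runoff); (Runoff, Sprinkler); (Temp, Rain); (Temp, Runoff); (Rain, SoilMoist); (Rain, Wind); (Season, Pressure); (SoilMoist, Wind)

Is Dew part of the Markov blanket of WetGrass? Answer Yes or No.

Dew is a child of WetGrass.
So Dew ∈ MB(WetGrass).

Yes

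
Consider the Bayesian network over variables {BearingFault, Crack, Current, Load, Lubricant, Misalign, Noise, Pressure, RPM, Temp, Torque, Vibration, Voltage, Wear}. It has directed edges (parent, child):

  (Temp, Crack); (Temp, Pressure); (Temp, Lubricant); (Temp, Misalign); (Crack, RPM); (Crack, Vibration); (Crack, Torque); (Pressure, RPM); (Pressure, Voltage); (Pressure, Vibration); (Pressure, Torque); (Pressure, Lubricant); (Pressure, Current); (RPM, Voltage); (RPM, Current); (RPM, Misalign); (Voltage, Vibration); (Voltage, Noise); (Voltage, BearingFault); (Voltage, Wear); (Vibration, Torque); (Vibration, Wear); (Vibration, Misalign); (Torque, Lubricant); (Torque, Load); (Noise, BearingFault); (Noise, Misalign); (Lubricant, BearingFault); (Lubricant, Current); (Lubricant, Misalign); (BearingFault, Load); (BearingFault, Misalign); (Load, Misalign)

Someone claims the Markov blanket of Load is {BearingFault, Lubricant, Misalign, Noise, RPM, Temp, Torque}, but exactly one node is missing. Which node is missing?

Load has parents BearingFault, Torque.
Load's children: Misalign.
Parents of each child, excluding Load:
  Misalign also has parents BearingFault, Lubricant, Noise, RPM, Temp, Vibration.
MB(Load) = {BearingFault, Lubricant, Misalign, Noise, RPM, Temp, Torque, Vibration}.
Comparing with the claimed set, Vibration is missing.

Vibration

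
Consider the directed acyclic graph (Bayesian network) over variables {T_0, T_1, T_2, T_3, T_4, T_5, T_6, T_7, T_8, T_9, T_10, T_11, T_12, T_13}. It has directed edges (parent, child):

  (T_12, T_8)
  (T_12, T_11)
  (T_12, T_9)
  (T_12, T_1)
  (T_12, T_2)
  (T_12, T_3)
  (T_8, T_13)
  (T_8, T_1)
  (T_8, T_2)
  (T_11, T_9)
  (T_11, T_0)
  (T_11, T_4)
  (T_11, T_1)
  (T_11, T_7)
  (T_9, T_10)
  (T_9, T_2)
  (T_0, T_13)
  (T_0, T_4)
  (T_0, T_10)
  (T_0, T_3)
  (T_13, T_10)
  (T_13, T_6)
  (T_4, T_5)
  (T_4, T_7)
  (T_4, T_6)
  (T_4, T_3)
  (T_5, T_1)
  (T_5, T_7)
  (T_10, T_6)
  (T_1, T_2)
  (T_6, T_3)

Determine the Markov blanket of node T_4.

{T_0, T_3, T_5, T_6, T_7, T_10, T_11, T_12, T_13}

By definition, MB(T_4) is built from T_4's parents, T_4's children, and the co-parents of T_4.
T_4's parents: T_0, T_11.
Children of T_4: T_3, T_5, T_6, T_7.
Parents of each child, excluding T_4:
  T_5: —
  T_7: T_5, T_11
  T_6: T_10, T_13
  T_3: T_0, T_6, T_12
So the Markov blanket of T_4 is {T_0, T_3, T_5, T_6, T_7, T_10, T_11, T_12, T_13}.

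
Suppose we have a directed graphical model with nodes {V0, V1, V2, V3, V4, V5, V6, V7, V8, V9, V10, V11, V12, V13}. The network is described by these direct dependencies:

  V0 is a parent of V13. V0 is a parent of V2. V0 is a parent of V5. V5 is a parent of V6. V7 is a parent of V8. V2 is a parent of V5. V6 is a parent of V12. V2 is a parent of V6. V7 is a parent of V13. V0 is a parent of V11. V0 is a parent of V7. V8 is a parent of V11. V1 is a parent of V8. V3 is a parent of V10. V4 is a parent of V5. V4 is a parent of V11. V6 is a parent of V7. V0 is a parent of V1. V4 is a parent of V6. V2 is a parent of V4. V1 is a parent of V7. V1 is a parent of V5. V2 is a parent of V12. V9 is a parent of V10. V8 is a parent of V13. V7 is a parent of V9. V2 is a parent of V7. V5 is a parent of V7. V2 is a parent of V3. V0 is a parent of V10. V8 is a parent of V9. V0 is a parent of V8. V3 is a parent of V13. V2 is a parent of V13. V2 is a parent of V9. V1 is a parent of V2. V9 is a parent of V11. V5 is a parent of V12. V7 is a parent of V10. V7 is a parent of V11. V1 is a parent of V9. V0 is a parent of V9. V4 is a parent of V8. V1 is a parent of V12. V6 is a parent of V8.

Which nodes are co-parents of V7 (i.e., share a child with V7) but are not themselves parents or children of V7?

Children of V7: V8, V9, V10, V11, V13.
  V8: V0, V1, V4, V6
  V9: V0, V1, V2, V8
  V10: V0, V3, V9
  V11: V0, V4, V8, V9
  V13: V0, V2, V3, V8
Excluding nodes already adjacent to V7 (V0, V1, V2, V5, V6, V8, V9, V10, V11, V13), the co-parent-only contribution is {V3, V4}.

{V3, V4}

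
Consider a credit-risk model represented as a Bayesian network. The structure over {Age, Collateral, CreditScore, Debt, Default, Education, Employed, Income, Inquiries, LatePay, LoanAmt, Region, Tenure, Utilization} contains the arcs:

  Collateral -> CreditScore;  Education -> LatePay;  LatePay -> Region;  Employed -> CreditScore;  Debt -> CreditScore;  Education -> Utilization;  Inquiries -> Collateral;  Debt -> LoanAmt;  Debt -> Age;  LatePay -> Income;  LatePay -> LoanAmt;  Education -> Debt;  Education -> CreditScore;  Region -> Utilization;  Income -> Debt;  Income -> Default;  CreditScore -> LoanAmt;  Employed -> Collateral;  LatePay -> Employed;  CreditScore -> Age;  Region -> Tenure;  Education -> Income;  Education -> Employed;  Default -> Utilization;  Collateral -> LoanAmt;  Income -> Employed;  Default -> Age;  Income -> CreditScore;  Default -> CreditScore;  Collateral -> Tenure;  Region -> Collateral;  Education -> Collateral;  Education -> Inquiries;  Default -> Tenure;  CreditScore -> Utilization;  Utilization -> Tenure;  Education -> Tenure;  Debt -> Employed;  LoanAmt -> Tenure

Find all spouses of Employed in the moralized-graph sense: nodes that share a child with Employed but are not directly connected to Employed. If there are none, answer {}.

Children of Employed: Collateral, CreditScore.
  Collateral: Education, Inquiries, Region
  CreditScore: Collateral, Debt, Default, Education, Income
Excluding nodes already adjacent to Employed (Collateral, CreditScore, Debt, Education, Income, LatePay), the co-parent-only contribution is {Default, Inquiries, Region}.

{Default, Inquiries, Region}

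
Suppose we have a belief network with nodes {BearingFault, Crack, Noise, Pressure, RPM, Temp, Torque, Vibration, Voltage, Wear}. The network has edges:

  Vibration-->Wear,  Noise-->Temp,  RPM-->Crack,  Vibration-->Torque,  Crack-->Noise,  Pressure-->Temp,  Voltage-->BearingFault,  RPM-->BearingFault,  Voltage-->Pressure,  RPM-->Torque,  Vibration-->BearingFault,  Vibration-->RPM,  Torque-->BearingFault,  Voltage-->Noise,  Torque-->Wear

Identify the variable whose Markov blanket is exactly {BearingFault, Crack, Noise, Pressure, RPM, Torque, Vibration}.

The target node must have every member of {BearingFault, Crack, Noise, Pressure, RPM, Torque, Vibration} as a parent, child, or co-parent, and no others.
Parents of Voltage: none; children: BearingFault, Noise, Pressure; co-parents: Crack, RPM, Torque, Vibration.
These exactly cover the given set, so the node is Voltage.

Voltage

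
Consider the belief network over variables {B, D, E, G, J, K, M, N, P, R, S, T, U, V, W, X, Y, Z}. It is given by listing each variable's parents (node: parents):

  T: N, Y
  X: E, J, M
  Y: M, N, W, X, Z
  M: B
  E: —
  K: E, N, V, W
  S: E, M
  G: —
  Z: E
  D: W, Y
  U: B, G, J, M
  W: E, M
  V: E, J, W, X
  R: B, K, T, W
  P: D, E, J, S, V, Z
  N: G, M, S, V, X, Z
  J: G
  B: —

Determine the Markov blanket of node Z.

A node's Markov blanket = Pa ∪ Ch ∪ (parents of Ch other than the node itself).
Z has parent E.
Z's children: N, P, Y.
Parents of each child, excluding Z:
  N's other parents are G, M, S, V, X.
  Y also has parents M, N, W, X.
  P also has parents D, E, J, S, V.
So the Markov blanket of Z is {D, E, G, J, M, N, P, S, V, W, X, Y}.

{D, E, G, J, M, N, P, S, V, W, X, Y}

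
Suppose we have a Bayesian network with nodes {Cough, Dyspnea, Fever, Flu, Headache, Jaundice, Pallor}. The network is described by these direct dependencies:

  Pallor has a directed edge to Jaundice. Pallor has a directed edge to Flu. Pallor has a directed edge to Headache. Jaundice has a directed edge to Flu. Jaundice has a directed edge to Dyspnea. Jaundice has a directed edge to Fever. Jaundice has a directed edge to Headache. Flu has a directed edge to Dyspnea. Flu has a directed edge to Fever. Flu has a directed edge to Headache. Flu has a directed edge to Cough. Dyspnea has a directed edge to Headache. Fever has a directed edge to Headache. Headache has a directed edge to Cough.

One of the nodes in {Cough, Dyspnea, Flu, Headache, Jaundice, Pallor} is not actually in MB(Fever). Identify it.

Cough

By definition, MB(Fever) is built from Fever's parents, Fever's children, and the co-parents of Fever.
Parents of Fever: Flu, Jaundice.
Fever's children: Headache.
For each child, the remaining parents (spouses of Fever):
  Headache: Dyspnea, Flu, Jaundice, Pallor
MB(Fever) = {Dyspnea, Flu, Headache, Jaundice, Pallor}.
Cough is neither a parent, child, nor co-parent of Fever, so it does not belong.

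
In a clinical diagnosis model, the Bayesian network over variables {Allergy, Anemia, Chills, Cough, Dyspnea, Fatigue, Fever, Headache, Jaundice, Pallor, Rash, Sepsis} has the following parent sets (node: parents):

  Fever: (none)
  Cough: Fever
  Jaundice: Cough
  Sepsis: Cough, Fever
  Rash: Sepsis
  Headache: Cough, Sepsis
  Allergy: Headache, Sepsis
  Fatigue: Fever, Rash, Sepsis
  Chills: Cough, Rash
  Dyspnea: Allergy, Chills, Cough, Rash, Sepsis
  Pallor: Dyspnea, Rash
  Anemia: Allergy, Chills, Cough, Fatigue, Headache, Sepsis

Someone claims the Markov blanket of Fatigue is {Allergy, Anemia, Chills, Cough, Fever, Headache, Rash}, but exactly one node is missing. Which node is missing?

Sepsis

The Markov blanket of a node is its parents, its children, and the other parents of its children.
Fatigue has child Anemia.
Parents of Fatigue: Fever, Rash, Sepsis.
For each child, the remaining parents (spouses of Fatigue):
  Anemia: Allergy, Chills, Cough, Headache, Sepsis
MB(Fatigue) = {Allergy, Anemia, Chills, Cough, Fever, Headache, Rash, Sepsis}.
Comparing with the claimed set, Sepsis is missing.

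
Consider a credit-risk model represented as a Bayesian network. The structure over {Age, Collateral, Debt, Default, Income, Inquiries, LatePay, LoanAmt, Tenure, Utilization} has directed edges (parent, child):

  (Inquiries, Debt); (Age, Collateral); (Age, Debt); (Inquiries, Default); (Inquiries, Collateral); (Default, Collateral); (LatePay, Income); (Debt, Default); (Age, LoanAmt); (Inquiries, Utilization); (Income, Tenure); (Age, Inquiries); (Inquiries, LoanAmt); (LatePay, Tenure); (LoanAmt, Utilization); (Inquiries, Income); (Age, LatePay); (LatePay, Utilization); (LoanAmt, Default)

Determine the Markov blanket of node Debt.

The Markov blanket of a node is its parents, its children, and the other parents of its children.
Debt's children: Default.
Debt has parents Age, Inquiries.
Parents of each child, excluding Debt:
  Default: Inquiries, LoanAmt
So the Markov blanket of Debt is {Age, Default, Inquiries, LoanAmt}.

{Age, Default, Inquiries, LoanAmt}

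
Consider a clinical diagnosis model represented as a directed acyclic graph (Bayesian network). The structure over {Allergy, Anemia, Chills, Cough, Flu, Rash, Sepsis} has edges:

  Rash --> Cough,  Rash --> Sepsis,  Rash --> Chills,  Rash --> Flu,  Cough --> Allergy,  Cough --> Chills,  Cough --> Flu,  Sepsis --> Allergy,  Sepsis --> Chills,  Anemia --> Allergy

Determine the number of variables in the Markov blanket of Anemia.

3

Ch(Anemia) = {Allergy}.
Anemia has no parents.
Co-parents of Anemia (other parents of its children):
  Allergy also has parents Cough, Sepsis.
MB(Anemia) = {Allergy, Cough, Sepsis}, which has 3 nodes.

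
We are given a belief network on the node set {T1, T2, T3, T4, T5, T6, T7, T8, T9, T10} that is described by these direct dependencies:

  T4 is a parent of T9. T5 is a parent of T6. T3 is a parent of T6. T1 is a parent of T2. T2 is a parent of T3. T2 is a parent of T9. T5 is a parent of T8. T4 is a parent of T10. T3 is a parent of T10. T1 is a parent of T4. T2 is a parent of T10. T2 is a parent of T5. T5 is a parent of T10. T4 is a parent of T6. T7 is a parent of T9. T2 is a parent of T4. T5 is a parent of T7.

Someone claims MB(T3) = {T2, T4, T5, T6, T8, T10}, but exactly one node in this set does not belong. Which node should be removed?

T8

A node's Markov blanket = Pa ∪ Ch ∪ (parents of Ch other than the node itself).
T3's children: T6, T10.
T3 has parent T2.
Parents of each child, excluding T3:
  T6's other parents are T4, T5.
  T10 also has parents T2, T4, T5.
MB(T3) = {T2, T4, T5, T6, T10}.
T8 is neither a parent, child, nor co-parent of T3, so it does not belong.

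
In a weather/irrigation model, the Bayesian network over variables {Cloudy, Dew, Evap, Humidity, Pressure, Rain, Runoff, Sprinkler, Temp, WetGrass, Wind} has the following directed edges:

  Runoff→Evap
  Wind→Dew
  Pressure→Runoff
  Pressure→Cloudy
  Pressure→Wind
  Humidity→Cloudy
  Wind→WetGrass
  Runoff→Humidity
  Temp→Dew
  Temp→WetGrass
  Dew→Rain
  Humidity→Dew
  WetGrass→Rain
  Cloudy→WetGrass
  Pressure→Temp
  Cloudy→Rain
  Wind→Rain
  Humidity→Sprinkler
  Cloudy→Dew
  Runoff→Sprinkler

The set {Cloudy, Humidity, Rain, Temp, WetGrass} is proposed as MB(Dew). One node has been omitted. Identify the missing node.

Wind

By definition, MB(Dew) is built from Dew's parents, Dew's children, and the co-parents of Dew.
Dew's children: Rain.
Dew's parents: Cloudy, Humidity, Temp, Wind.
Co-parents of Dew (other parents of its children):
  Rain's other parents are Cloudy, WetGrass, Wind.
MB(Dew) = {Cloudy, Humidity, Rain, Temp, WetGrass, Wind}.
Comparing with the claimed set, Wind is missing.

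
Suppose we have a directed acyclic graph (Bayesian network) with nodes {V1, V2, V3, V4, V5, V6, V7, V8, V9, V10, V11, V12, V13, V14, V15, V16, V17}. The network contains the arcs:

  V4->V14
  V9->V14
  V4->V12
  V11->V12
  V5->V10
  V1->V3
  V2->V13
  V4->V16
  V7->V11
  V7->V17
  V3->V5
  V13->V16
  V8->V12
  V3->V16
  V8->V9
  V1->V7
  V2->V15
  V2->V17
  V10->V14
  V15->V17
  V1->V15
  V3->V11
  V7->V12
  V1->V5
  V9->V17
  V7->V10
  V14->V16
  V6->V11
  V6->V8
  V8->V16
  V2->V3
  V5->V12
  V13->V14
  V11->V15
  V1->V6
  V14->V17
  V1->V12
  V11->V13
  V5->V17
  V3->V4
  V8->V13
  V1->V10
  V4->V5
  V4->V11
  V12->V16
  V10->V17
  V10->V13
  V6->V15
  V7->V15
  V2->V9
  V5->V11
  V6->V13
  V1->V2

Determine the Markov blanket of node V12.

Recall MB(v) = parents ∪ children ∪ spouses, where spouses are the other parents of v's children.
V12 has child V16.
Parents of V12: V1, V4, V5, V7, V8, V11.
Co-parents of V12 (other parents of its children):
  parents(V16) \ {V12} = {V3, V4, V8, V13, V14}.
Taking the union gives {V1, V3, V4, V5, V7, V8, V11, V13, V14, V16}.

{V1, V3, V4, V5, V7, V8, V11, V13, V14, V16}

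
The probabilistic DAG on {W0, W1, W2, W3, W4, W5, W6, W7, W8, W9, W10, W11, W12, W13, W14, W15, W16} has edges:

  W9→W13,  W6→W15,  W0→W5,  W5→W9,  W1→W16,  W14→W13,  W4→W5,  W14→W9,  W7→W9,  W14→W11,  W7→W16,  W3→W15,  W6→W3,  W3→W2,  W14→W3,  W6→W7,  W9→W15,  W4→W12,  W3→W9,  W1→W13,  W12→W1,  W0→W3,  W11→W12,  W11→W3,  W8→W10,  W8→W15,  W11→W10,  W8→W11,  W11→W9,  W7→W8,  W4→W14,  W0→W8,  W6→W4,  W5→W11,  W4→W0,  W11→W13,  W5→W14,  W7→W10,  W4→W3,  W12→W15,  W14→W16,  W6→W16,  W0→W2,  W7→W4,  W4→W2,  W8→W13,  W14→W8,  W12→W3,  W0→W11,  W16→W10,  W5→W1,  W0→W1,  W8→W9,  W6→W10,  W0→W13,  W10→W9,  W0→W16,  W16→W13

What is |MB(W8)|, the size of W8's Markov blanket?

By definition, MB(W8) is built from W8's parents, W8's children, and the co-parents of W8.
W8 has children W9, W10, W11, W13, W15.
W8 has parents W0, W7, W14.
Co-parents of W8 (other parents of its children):
  parents(W11) \ {W8} = {W0, W5, W14}.
  W10 also has parents W6, W7, W11, W16.
  W9's other parents are W3, W5, W7, W10, W11, W14.
  parents(W15) \ {W8} = {W3, W6, W9, W12}.
  W13 also has parents W0, W1, W9, W11, W14, W16.
MB(W8) = {W0, W1, W3, W5, W6, W7, W9, W10, W11, W12, W13, W14, W15, W16}, which has 14 nodes.

14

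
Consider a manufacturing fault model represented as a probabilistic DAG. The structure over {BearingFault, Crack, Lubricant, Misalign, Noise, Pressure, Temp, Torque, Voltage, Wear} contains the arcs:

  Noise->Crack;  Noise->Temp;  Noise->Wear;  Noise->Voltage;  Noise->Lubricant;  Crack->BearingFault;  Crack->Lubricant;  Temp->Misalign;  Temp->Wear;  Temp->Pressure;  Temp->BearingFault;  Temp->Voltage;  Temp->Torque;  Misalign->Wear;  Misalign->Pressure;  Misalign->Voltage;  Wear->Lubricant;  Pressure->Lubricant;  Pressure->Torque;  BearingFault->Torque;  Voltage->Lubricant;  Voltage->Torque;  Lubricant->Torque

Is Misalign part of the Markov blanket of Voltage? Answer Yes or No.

Misalign is a parent of Voltage.
So Misalign ∈ MB(Voltage).

Yes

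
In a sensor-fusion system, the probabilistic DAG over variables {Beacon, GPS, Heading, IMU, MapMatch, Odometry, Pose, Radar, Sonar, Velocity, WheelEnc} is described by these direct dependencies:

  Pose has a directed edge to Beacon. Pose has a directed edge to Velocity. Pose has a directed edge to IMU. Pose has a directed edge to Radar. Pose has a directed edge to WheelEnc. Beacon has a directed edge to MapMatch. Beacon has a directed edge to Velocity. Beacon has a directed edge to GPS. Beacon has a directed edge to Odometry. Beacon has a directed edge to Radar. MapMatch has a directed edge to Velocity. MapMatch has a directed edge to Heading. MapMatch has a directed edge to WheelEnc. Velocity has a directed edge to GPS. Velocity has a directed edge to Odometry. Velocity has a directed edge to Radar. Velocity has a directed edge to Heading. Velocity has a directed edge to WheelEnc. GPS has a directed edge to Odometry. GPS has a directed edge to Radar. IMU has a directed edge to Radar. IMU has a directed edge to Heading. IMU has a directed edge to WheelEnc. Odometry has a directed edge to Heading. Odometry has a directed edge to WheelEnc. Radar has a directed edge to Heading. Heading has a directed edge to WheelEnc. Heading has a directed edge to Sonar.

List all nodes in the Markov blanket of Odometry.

A node's Markov blanket = Pa ∪ Ch ∪ (parents of Ch other than the node itself).
Odometry has parents Beacon, GPS, Velocity.
Ch(Odometry) = {Heading, WheelEnc}.
For each child, the remaining parents (spouses of Odometry):
  Heading: IMU, MapMatch, Radar, Velocity
  WheelEnc: Heading, IMU, MapMatch, Pose, Velocity
So the Markov blanket of Odometry is {Beacon, GPS, Heading, IMU, MapMatch, Pose, Radar, Velocity, WheelEnc}.

{Beacon, GPS, Heading, IMU, MapMatch, Pose, Radar, Velocity, WheelEnc}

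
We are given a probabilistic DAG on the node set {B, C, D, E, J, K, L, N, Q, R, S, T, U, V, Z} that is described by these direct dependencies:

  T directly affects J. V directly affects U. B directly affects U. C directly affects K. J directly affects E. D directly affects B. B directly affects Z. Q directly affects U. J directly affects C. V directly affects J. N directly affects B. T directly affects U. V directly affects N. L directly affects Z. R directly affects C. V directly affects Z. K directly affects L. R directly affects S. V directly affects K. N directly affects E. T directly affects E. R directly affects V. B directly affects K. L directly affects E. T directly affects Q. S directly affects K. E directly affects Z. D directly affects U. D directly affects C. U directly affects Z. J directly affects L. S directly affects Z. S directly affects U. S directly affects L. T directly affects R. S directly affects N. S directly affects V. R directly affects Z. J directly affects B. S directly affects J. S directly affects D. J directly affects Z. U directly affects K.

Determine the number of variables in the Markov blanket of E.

10

By definition, MB(E) is built from E's parents, E's children, and the co-parents of E.
Pa(E) = {J, L, N, T}.
Children of E: Z.
Other parents of E's children:
  parents(Z) \ {E} = {B, J, L, R, S, U, V}.
MB(E) = {B, J, L, N, R, S, T, U, V, Z}, which has 10 nodes.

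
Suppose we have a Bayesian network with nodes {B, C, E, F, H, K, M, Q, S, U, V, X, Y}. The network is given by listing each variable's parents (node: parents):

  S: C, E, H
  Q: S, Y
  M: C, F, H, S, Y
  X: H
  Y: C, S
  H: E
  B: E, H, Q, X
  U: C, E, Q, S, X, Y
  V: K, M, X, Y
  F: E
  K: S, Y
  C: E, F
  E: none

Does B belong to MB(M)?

No

A node's Markov blanket = Pa ∪ Ch ∪ (parents of Ch other than the node itself).
Pa(M) = {C, F, H, S, Y}.
M has child V.
Other parents of M's children:
  V also has parents K, X, Y.
MB(M) = {C, F, H, K, S, V, X, Y}; B is not in this set.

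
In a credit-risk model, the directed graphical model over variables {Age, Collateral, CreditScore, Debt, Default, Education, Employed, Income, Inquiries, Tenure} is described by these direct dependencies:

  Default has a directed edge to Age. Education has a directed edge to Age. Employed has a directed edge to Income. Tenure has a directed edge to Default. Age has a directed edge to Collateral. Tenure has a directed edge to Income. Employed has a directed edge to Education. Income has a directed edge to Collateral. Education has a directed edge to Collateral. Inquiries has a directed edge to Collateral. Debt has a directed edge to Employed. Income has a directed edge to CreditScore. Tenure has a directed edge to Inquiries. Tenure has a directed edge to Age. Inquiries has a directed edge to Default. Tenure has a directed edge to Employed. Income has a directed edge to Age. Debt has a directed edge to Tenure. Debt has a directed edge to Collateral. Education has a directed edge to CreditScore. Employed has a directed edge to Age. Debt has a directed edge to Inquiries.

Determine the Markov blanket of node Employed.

{Age, Debt, Default, Education, Income, Tenure}

Employed has children Age, Education, Income.
Employed has parents Debt, Tenure.
Other parents of Employed's children:
  Income: Tenure
  Education: —
  Age: Default, Education, Income, Tenure
So the Markov blanket of Employed is {Age, Debt, Default, Education, Income, Tenure}.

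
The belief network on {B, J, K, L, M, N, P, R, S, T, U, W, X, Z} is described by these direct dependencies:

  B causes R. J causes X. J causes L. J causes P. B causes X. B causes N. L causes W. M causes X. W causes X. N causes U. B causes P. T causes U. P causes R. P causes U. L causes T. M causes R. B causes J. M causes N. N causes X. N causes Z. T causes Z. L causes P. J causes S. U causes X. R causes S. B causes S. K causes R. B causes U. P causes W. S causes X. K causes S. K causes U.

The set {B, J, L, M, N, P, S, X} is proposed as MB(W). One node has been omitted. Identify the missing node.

Recall MB(v) = parents ∪ children ∪ spouses, where spouses are the other parents of v's children.
Children of W: X.
W's parents: L, P.
Parents of each child, excluding W:
  X also has parents B, J, M, N, S, U.
MB(W) = {B, J, L, M, N, P, S, U, X}.
Comparing with the claimed set, U is missing.

U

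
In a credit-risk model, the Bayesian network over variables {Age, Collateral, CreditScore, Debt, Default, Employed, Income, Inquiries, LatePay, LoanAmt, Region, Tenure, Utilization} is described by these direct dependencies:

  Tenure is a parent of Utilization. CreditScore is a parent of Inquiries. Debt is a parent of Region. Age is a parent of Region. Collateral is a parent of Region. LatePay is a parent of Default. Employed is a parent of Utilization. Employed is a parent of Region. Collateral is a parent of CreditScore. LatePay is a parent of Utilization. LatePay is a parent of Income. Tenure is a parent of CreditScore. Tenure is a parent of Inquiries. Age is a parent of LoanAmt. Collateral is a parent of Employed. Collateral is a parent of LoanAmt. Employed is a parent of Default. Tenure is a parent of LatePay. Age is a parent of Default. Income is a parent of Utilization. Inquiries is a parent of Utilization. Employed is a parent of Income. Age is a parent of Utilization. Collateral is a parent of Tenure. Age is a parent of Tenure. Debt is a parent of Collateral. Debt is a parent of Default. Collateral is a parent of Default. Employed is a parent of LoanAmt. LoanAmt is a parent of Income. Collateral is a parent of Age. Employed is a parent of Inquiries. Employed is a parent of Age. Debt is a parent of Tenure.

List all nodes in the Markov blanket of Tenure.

By definition, MB(Tenure) is built from Tenure's parents, Tenure's children, and the co-parents of Tenure.
Pa(Tenure) = {Age, Collateral, Debt}.
Tenure's children: CreditScore, Inquiries, LatePay, Utilization.
Parents of each child, excluding Tenure:
  CreditScore's other parent is Collateral.
  LatePay: no additional parents.
  parents(Inquiries) \ {Tenure} = {CreditScore, Employed}.
  parents(Utilization) \ {Tenure} = {Age, Employed, Income, Inquiries, LatePay}.
MB(Tenure) = {Age, Collateral, CreditScore, Debt, Employed, Income, Inquiries, LatePay, Utilization}.

{Age, Collateral, CreditScore, Debt, Employed, Income, Inquiries, LatePay, Utilization}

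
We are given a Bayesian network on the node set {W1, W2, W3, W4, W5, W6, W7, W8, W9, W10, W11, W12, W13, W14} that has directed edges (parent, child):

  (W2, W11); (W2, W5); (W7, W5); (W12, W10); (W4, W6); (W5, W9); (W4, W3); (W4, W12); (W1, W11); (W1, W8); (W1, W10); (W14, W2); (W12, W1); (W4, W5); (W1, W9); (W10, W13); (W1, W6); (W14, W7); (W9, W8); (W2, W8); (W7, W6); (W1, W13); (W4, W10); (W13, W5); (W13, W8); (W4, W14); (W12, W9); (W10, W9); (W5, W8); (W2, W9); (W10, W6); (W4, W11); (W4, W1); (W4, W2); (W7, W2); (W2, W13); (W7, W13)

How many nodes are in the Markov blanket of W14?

3

W14's parents: W4.
Ch(W14) = {W2, W7}.
Other parents of W14's children:
  W7: no additional parents.
  parents(W2) \ {W14} = {W4, W7}.
MB(W14) = {W2, W4, W7}, which has 3 nodes.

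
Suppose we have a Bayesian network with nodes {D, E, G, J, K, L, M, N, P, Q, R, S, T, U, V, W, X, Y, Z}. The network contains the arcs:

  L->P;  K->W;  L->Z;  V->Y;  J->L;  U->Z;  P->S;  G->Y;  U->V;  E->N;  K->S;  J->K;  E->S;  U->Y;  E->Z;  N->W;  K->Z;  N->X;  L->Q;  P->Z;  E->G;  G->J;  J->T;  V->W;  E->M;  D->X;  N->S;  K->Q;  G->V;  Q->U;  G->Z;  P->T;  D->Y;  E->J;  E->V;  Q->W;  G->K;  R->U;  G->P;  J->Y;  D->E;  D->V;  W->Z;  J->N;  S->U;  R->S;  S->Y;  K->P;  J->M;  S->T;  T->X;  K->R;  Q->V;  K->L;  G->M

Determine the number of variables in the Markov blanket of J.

J's parents: E, G.
Ch(J) = {K, L, M, N, T, Y}.
Parents of each child, excluding J:
  K's other parent is G.
  parents(L) \ {J} = {K}.
  M's other parents are E, G.
  parents(N) \ {J} = {E}.
  T's other parents are P, S.
  Y also has parents D, G, S, U, V.
MB(J) = {D, E, G, K, L, M, N, P, S, T, U, V, Y}, which has 13 nodes.

13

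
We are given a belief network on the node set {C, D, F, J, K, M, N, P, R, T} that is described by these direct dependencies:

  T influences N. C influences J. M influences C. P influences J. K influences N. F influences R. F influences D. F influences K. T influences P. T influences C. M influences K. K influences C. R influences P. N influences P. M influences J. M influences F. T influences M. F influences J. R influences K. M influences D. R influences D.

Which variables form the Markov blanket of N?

{K, P, R, T}

N has parents K, T.
N has child P.
Co-parents of N (other parents of its children):
  P also has parents R, T.
So the Markov blanket of N is {K, P, R, T}.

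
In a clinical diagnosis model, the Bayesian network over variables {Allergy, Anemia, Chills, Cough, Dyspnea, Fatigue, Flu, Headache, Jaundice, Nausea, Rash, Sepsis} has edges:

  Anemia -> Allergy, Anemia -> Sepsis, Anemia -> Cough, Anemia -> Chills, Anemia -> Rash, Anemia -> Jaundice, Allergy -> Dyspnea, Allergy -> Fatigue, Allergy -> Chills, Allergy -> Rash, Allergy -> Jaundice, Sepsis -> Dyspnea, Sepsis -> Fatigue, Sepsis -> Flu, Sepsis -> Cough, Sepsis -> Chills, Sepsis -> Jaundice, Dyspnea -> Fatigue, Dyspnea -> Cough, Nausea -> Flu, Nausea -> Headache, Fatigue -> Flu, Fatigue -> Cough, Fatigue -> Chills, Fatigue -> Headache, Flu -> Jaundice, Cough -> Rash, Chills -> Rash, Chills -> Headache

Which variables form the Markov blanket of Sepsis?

Sepsis's children: Chills, Cough, Dyspnea, Fatigue, Flu, Jaundice.
Pa(Sepsis) = {Anemia}.
Parents of each child, excluding Sepsis:
  Dyspnea: Allergy
  Fatigue: Allergy, Dyspnea
  Flu: Fatigue, Nausea
  Cough: Anemia, Dyspnea, Fatigue
  Chills: Allergy, Anemia, Fatigue
  Jaundice: Allergy, Anemia, Flu
Union: {Anemia} ∪ {Chills, Cough, Dyspnea, Fatigue, Flu, Jaundice} ∪ {Allergy, Anemia, Dyspnea, Fatigue, Flu, Nausea} = {Allergy, Anemia, Chills, Cough, Dyspnea, Fatigue, Flu, Jaundice, Nausea}.

{Allergy, Anemia, Chills, Cough, Dyspnea, Fatigue, Flu, Jaundice, Nausea}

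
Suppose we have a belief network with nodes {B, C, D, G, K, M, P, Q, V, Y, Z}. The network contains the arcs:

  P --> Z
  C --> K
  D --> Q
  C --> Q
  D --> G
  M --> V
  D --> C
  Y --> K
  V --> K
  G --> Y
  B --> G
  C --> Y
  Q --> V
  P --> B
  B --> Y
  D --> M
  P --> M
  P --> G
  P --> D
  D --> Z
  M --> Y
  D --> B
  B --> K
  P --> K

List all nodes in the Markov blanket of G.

Parents of G: B, D, P.
Children of G: Y.
For each child, the remaining parents (spouses of G):
  Y: B, C, M
So the Markov blanket of G is {B, C, D, M, P, Y}.

{B, C, D, M, P, Y}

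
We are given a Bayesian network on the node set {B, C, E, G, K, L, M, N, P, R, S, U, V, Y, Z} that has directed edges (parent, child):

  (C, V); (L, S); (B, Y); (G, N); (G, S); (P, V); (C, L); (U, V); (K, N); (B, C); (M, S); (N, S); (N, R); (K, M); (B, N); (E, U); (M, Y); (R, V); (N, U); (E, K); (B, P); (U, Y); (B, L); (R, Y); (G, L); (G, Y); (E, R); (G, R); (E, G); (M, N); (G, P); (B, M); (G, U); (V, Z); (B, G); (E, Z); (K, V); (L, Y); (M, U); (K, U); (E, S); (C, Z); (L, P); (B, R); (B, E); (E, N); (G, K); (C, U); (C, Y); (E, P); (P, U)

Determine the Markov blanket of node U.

By definition, MB(U) is built from U's parents, U's children, and the co-parents of U.
U's parents: C, E, G, K, M, N, P.
U has children V, Y.
Parents of each child, excluding U:
  V's other parents are C, K, P, R.
  Y also has parents B, C, G, L, M, R.
Taking the union gives {B, C, E, G, K, L, M, N, P, R, V, Y}.

{B, C, E, G, K, L, M, N, P, R, V, Y}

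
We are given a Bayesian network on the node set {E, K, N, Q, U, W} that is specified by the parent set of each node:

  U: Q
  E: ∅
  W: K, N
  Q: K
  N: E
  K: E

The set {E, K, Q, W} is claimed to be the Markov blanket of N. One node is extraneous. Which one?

Q

A node's Markov blanket = Pa ∪ Ch ∪ (parents of Ch other than the node itself).
Ch(N) = {W}.
Pa(N) = {E}.
Parents of each child, excluding N:
  W's other parent is K.
MB(N) = {E, K, W}.
Q is neither a parent, child, nor co-parent of N, so it does not belong.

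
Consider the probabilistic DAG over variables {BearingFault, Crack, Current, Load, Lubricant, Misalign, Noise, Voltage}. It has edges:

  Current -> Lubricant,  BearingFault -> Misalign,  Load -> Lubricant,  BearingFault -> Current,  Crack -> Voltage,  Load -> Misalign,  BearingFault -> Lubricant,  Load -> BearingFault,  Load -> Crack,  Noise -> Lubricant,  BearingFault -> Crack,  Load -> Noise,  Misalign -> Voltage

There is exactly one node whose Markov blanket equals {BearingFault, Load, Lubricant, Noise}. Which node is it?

Current

The target node must have every member of {BearingFault, Load, Lubricant, Noise} as a parent, child, or co-parent, and no others.
Parents of Current: BearingFault; children: Lubricant; co-parents: BearingFault, Load, Noise.
These exactly cover the given set, so the node is Current.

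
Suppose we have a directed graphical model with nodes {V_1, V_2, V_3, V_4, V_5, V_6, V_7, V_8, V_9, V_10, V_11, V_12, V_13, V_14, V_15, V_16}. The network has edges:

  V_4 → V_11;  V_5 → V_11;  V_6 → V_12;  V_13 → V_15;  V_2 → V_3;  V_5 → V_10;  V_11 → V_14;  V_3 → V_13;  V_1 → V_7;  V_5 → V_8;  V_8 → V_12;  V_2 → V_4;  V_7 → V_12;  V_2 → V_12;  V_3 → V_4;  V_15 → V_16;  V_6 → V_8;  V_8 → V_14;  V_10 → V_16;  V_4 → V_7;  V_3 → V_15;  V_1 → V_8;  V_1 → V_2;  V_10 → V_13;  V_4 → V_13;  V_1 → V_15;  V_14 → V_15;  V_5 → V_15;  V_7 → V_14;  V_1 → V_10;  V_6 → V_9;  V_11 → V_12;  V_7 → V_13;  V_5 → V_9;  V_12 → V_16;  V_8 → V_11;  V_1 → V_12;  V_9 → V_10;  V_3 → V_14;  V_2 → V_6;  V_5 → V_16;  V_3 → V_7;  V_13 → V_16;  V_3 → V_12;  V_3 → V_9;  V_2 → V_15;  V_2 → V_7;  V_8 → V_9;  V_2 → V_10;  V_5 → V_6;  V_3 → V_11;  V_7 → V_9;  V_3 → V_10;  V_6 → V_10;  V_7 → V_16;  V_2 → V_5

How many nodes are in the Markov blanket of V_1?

14

Parents of V_1: none.
Children of V_1: V_2, V_7, V_8, V_10, V_12, V_15.
Parents of each child, excluding V_1:
  V_2: no additional parents.
  parents(V_7) \ {V_1} = {V_2, V_3, V_4}.
  parents(V_8) \ {V_1} = {V_5, V_6}.
  V_10's other parents are V_2, V_3, V_5, V_6, V_9.
  V_12's other parents are V_2, V_3, V_6, V_7, V_8, V_11.
  V_15's other parents are V_2, V_3, V_5, V_13, V_14.
MB(V_1) = {V_2, V_3, V_4, V_5, V_6, V_7, V_8, V_9, V_10, V_11, V_12, V_13, V_14, V_15}, which has 14 nodes.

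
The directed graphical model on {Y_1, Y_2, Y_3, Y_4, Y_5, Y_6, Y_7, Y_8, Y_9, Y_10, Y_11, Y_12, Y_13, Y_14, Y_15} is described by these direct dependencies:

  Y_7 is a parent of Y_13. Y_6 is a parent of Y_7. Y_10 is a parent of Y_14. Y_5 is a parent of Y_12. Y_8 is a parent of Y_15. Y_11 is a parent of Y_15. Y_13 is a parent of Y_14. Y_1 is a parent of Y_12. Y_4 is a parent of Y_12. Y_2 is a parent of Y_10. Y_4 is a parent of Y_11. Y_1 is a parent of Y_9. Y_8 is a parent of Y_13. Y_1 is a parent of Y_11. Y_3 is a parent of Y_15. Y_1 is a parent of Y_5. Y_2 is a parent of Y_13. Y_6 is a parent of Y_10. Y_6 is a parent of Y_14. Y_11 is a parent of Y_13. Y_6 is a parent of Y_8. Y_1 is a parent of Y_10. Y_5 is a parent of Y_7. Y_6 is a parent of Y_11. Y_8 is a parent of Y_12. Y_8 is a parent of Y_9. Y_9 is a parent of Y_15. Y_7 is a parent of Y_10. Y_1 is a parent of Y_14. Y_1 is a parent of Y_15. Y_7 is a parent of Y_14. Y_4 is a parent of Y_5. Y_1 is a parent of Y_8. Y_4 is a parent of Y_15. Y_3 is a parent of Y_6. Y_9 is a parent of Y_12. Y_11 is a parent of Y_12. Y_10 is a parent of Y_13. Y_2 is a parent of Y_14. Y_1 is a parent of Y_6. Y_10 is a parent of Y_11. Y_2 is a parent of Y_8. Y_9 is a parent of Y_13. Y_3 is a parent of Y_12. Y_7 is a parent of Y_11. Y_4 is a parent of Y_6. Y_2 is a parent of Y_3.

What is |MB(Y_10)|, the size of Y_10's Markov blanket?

10

A node's Markov blanket = Pa ∪ Ch ∪ (parents of Ch other than the node itself).
Pa(Y_10) = {Y_1, Y_2, Y_6, Y_7}.
Ch(Y_10) = {Y_11, Y_13, Y_14}.
Other parents of Y_10's children:
  Y_11: Y_1, Y_4, Y_6, Y_7
  Y_13: Y_2, Y_7, Y_8, Y_9, Y_11
  Y_14: Y_1, Y_2, Y_6, Y_7, Y_13
MB(Y_10) = {Y_1, Y_2, Y_4, Y_6, Y_7, Y_8, Y_9, Y_11, Y_13, Y_14}, which has 10 nodes.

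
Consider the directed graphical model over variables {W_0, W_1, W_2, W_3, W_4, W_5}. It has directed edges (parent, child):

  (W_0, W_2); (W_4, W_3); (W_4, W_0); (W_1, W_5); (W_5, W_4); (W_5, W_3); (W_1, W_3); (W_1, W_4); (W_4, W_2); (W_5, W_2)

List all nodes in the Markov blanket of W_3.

W_3's parents: W_1, W_4, W_5.
Ch(W_3) = {}.
W_3 has no children, so there are no co-parents.
MB(W_3) = {W_1, W_4, W_5}.

{W_1, W_4, W_5}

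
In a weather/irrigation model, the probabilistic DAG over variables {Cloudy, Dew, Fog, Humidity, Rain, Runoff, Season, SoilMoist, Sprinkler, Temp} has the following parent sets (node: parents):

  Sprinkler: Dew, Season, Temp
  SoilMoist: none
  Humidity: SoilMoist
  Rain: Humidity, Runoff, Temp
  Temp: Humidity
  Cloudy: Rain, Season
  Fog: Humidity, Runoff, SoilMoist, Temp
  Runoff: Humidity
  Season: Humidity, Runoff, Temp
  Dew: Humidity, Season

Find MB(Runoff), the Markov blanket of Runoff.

Runoff's parents: Humidity.
Children of Runoff: Fog, Rain, Season.
Parents of each child, excluding Runoff:
  Season: Humidity, Temp
  Rain: Humidity, Temp
  Fog: Humidity, SoilMoist, Temp
Taking the union gives {Fog, Humidity, Rain, Season, SoilMoist, Temp}.

{Fog, Humidity, Rain, Season, SoilMoist, Temp}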